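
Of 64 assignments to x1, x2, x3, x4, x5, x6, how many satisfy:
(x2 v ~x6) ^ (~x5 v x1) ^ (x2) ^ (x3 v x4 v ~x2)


CNF with 4 clauses over 6 vars (64 assignments).
An assignment satisfies CNF iff every clause has >=1 true literal.
Check each row (bits = x1,x2,x3,x4,x5,x6; clause T/F shown):
  row 0 [000000]: clauses=TTFT -> 0
  row 1 [000001]: clauses=FTFT -> 0
  row 2 [000010]: clauses=TFFT -> 0
  row 3 [000011]: clauses=FFFT -> 0
  row 4 [000100]: clauses=TTFT -> 0
  (every remaining row is evaluated the same way; all 64 results are listed next)
Full result column, 8 rows per line (x1,x2,x3 fixed per line; x4,x5,x6 runs 000..111 left to right):
  rows 0-7 [x1,x2,x3=000]: 00000000  (ones: 0)
  rows 8-15 [x1,x2,x3=001]: 00000000  (ones: 0)
  rows 16-23 [x1,x2,x3=010]: 00001100  (ones: 2)
  rows 24-31 [x1,x2,x3=011]: 11001100  (ones: 4)
  rows 32-39 [x1,x2,x3=100]: 00000000  (ones: 0)
  rows 40-47 [x1,x2,x3=101]: 00000000  (ones: 0)
  rows 48-55 [x1,x2,x3=110]: 00001111  (ones: 4)
  rows 56-63 [x1,x2,x3=111]: 11111111  (ones: 8)
Satisfying assignments = 0+0+2+4+0+0+4+8 = 18

18


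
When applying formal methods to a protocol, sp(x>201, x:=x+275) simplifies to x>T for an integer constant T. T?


Formula: sp(P, x:=E) = exists old_x. (x = E[old_x/x]) AND P[old_x/x] (old_x is the value of x before the assignment; eliminate old_x by solving x = E[old_x/x] for old_x)
Step 1: Precondition P: x>201, i.e. old_x > 201
Step 2: Assignment gives x = old_x + 275, so old_x = x - 275
Step 3: Substitute into P: x - 275 > 201
Step 4: Simplify: x > 201+275 = 476

476


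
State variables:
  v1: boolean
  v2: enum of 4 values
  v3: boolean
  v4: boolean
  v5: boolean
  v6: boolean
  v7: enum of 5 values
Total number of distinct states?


State space = product of domain sizes of all variables.
Domain sizes:
  v1 (boolean): 2
  v2 (enum of 4 values): 4
  v3 (boolean): 2
  v4 (boolean): 2
  v5 (boolean): 2
  v6 (boolean): 2
  v7 (enum of 5 values): 5
Product = 2 * 4 * 2 * 2 * 2 * 2 * 5 = 640

640


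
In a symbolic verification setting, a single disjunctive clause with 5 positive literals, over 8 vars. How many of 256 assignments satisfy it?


Step 1: Total=2^8=256
Step 2: Unsat when all 5 false: 2^3=8
Step 3: Sat=256-8=248

248


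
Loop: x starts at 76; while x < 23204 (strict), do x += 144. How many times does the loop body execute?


Step 1: x goes from 76 toward 23204 by 144; the body runs while x<23204, so iterations = ceil((bound-start)/step)
Step 2: Distance=23128
Step 3: ceil(23128/144)=161

161


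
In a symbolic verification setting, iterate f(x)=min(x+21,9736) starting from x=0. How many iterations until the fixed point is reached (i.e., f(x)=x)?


Step 1: x=0, cap=9736, increment=21
Step 2: x grows by 21 each step until capped at 9736; fixed point is x=9736
Step 3: iterations = ceil(9736/21) = 464

464


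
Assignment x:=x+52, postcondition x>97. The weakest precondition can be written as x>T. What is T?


Formula: wp(x:=E, P) = P[E/x] (substitute E for x in postcondition)
Step 1: Postcondition: x>97
Step 2: Substitute x+52 for x: x+52>97
Step 3: Solve for x: x > 97-52 = 45

45


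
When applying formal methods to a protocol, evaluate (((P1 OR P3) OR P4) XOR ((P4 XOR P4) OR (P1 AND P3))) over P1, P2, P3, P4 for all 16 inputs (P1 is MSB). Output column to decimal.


Formula: (((P1 OR P3) OR P4) XOR ((P4 XOR P4) OR (P1 AND P3))) over P1, P2, P3, P4 (16 rows)
Evaluate each row (bits = P1,P2,P3,P4, MSB first):
  row 0 [0000]: (((0 OR 0) OR 0) XOR ((0 XOR 0) OR (0 AND 0))) -> 0
  row 1 [0001]: (((0 OR 0) OR 1) XOR ((1 XOR 1) OR (0 AND 0))) -> 1
  row 2 [0010]: (((0 OR 1) OR 0) XOR ((0 XOR 0) OR (0 AND 1))) -> 1
  row 3 [0011]: (((0 OR 1) OR 1) XOR ((1 XOR 1) OR (0 AND 1))) -> 1
  row 4 [0100]: (((0 OR 0) OR 0) XOR ((0 XOR 0) OR (0 AND 0))) -> 0
  row 5 [0101]: (((0 OR 0) OR 1) XOR ((1 XOR 1) OR (0 AND 0))) -> 1
  row 6 [0110]: (((0 OR 1) OR 0) XOR ((0 XOR 0) OR (0 AND 1))) -> 1
  row 7 [0111]: (((0 OR 1) OR 1) XOR ((1 XOR 1) OR (0 AND 1))) -> 1
  row 8 [1000]: (((1 OR 0) OR 0) XOR ((0 XOR 0) OR (1 AND 0))) -> 1
  row 9 [1001]: (((1 OR 0) OR 1) XOR ((1 XOR 1) OR (1 AND 0))) -> 1
  row 10 [1010]: (((1 OR 1) OR 0) XOR ((0 XOR 0) OR (1 AND 1))) -> 0
  row 11 [1011]: (((1 OR 1) OR 1) XOR ((1 XOR 1) OR (1 AND 1))) -> 0
  row 12 [1100]: (((1 OR 0) OR 0) XOR ((0 XOR 0) OR (1 AND 0))) -> 1
  row 13 [1101]: (((1 OR 0) OR 1) XOR ((1 XOR 1) OR (1 AND 0))) -> 1
  row 14 [1110]: (((1 OR 1) OR 0) XOR ((0 XOR 0) OR (1 AND 1))) -> 0
  row 15 [1111]: (((1 OR 1) OR 1) XOR ((1 XOR 1) OR (1 AND 1))) -> 0
Full result column, 4 rows per line (P1,P2 fixed per line; P3,P4 runs 00..11 left to right):
  rows 0-3 [P1,P2=00]: 0111  = hex 7
  rows 4-7 [P1,P2=01]: 0111  = hex 7
  rows 8-11 [P1,P2=10]: 1100  = hex C
  rows 12-15 [P1,P2=11]: 1100  = hex C
Output column (row 0 .. row 15) = 0111011111001100
Output column grouped in 4s = 0111 0111 1100 1100 = 0x77CC
Convert to decimal digit by digit (value = value*16 + digit):
  7 -> 7
  7*16 + 7 = 119
  119*16 + 12 (C) = 1916
  1916*16 + 12 (C) = 30668
Decimal = 30668

30668


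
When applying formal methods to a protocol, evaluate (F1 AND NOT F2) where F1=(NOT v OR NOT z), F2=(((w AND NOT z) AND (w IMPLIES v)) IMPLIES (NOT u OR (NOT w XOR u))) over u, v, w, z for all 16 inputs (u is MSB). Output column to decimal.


F1 = (NOT v OR NOT z)
F2 = (((w AND NOT z) AND (w IMPLIES v)) IMPLIES (NOT u OR (NOT w XOR u)))
Counterexample to F1=>F2 is where F1=1 and F2=0.
Evaluate each row (bits = u,v,w,z, MSB first):
  row 0 [0000]: F1=1 F2=1 -> F1&~F2 -> 0
  row 1 [0001]: F1=1 F2=1 -> F1&~F2 -> 0
  row 2 [0010]: F1=1 F2=1 -> F1&~F2 -> 0
  row 3 [0011]: F1=1 F2=1 -> F1&~F2 -> 0
  row 4 [0100]: F1=1 F2=1 -> F1&~F2 -> 0
  row 5 [0101]: F1=0 F2=1 -> F1&~F2 -> 0
  row 6 [0110]: F1=1 F2=1 -> F1&~F2 -> 0
  row 7 [0111]: F1=0 F2=1 -> F1&~F2 -> 0
  row 8 [1000]: F1=1 F2=1 -> F1&~F2 -> 0
  row 9 [1001]: F1=1 F2=1 -> F1&~F2 -> 0
  row 10 [1010]: F1=1 F2=1 -> F1&~F2 -> 0
  row 11 [1011]: F1=1 F2=1 -> F1&~F2 -> 0
  row 12 [1100]: F1=1 F2=1 -> F1&~F2 -> 0
  row 13 [1101]: F1=0 F2=1 -> F1&~F2 -> 0
  row 14 [1110]: F1=1 F2=1 -> F1&~F2 -> 0
  row 15 [1111]: F1=0 F2=1 -> F1&~F2 -> 0
Full result column, 4 rows per line (u,v fixed per line; w,z runs 00..11 left to right):
  rows 0-3 [u,v=00]: 0000  = hex 0
  rows 4-7 [u,v=01]: 0000  = hex 0
  rows 8-11 [u,v=10]: 0000  = hex 0
  rows 12-15 [u,v=11]: 0000  = hex 0
Counterexample vector (row 0 .. row 15) = 0000000000000000
Output column grouped in 4s = 0000 0000 0000 0000 = 0x0000
Convert to decimal digit by digit (value = value*16 + digit):
  0 -> 0
  0*16 + 0 = 0
  0*16 + 0 = 0
  0*16 + 0 = 0
Decimal = 0

0


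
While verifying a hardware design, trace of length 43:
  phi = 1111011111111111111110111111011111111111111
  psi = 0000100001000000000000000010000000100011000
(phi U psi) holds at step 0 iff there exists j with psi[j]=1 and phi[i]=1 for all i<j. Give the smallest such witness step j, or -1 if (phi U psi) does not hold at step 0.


(phi U psi) at 0: need smallest j with psi[j]=1 and phi[i]=1 for all i in [0,j).
Scan from step 0:
  step 0: phi=1, psi=0 -> continue
  step 1: phi=1, psi=0 -> continue
  step 2: phi=1, psi=0 -> continue
  step 3: phi=1, psi=0 -> continue
  step 4: psi=1 and phi held for [0,4) -> witness found
Witness step = 4

4


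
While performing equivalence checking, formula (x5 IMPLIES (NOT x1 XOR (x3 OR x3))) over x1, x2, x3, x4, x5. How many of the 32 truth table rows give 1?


Formula: (x5 IMPLIES (NOT x1 XOR (x3 OR x3))) over 5 vars (32 rows)
Evaluate each row (x1, x2, x3, x4, x5 as bits, MSB first):
  row 0 [00000]: (0 IMPLIES (NOT 0 XOR (0 OR 0))) -> 1
  row 1 [00001]: (1 IMPLIES (NOT 0 XOR (0 OR 0))) -> 1
  row 2 [00010]: (0 IMPLIES (NOT 0 XOR (0 OR 0))) -> 1
  row 3 [00011]: (1 IMPLIES (NOT 0 XOR (0 OR 0))) -> 1
  row 4 [00100]: (0 IMPLIES (NOT 0 XOR (1 OR 1))) -> 1
  row 5 [00101]: (1 IMPLIES (NOT 0 XOR (1 OR 1))) -> 0
  row 6 [00110]: (0 IMPLIES (NOT 0 XOR (1 OR 1))) -> 1
  row 7 [00111]: (1 IMPLIES (NOT 0 XOR (1 OR 1))) -> 0
  row 8 [01000]: (0 IMPLIES (NOT 0 XOR (0 OR 0))) -> 1
  row 9 [01001]: (1 IMPLIES (NOT 0 XOR (0 OR 0))) -> 1
  row 10 [01010]: (0 IMPLIES (NOT 0 XOR (0 OR 0))) -> 1
  row 11 [01011]: (1 IMPLIES (NOT 0 XOR (0 OR 0))) -> 1
  row 12 [01100]: (0 IMPLIES (NOT 0 XOR (1 OR 1))) -> 1
  row 13 [01101]: (1 IMPLIES (NOT 0 XOR (1 OR 1))) -> 0
  row 14 [01110]: (0 IMPLIES (NOT 0 XOR (1 OR 1))) -> 1
  row 15 [01111]: (1 IMPLIES (NOT 0 XOR (1 OR 1))) -> 0
  row 16 [10000]: (0 IMPLIES (NOT 1 XOR (0 OR 0))) -> 1
  row 17 [10001]: (1 IMPLIES (NOT 1 XOR (0 OR 0))) -> 0
  row 18 [10010]: (0 IMPLIES (NOT 1 XOR (0 OR 0))) -> 1
  row 19 [10011]: (1 IMPLIES (NOT 1 XOR (0 OR 0))) -> 0
  row 20 [10100]: (0 IMPLIES (NOT 1 XOR (1 OR 1))) -> 1
  row 21 [10101]: (1 IMPLIES (NOT 1 XOR (1 OR 1))) -> 1
  row 22 [10110]: (0 IMPLIES (NOT 1 XOR (1 OR 1))) -> 1
  row 23 [10111]: (1 IMPLIES (NOT 1 XOR (1 OR 1))) -> 1
  row 24 [11000]: (0 IMPLIES (NOT 1 XOR (0 OR 0))) -> 1
  row 25 [11001]: (1 IMPLIES (NOT 1 XOR (0 OR 0))) -> 0
  row 26 [11010]: (0 IMPLIES (NOT 1 XOR (0 OR 0))) -> 1
  row 27 [11011]: (1 IMPLIES (NOT 1 XOR (0 OR 0))) -> 0
  row 28 [11100]: (0 IMPLIES (NOT 1 XOR (1 OR 1))) -> 1
  row 29 [11101]: (1 IMPLIES (NOT 1 XOR (1 OR 1))) -> 1
  row 30 [11110]: (0 IMPLIES (NOT 1 XOR (1 OR 1))) -> 1
  row 31 [11111]: (1 IMPLIES (NOT 1 XOR (1 OR 1))) -> 1
Full result column, 8 rows per line (x1,x2 fixed per line; x3,x4,x5 runs 000..111 left to right):
  rows 0-7 [x1,x2=00]: 11111010  (ones: 6)
  rows 8-15 [x1,x2=01]: 11111010  (ones: 6)
  rows 16-23 [x1,x2=10]: 10101111  (ones: 6)
  rows 24-31 [x1,x2=11]: 10101111  (ones: 6)
Count of 1-rows = 6+6+6+6 = 24

24


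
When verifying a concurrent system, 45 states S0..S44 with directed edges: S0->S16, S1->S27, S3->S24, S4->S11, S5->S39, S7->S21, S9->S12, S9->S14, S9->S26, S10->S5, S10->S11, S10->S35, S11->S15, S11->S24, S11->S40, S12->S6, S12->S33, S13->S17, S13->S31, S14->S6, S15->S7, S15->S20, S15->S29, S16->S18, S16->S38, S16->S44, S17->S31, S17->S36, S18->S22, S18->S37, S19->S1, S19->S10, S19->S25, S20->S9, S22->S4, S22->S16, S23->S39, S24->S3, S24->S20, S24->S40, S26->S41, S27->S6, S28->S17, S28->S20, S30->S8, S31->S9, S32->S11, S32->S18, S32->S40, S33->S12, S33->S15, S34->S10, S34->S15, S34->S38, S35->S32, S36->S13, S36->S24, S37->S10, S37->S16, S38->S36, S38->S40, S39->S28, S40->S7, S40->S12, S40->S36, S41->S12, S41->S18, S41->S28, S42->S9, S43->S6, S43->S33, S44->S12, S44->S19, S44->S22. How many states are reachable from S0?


BFS from S0:
  layer 0: {S0}
  layer 1: {S16}
  layer 2: {S18, S38, S44}
  layer 3: {S12, S19, S22, S36, S37, S40}
  layer 4: {S1, S4, S6, S7, S10, S13, S24, S25, S33}
  layer 5: {S3, S5, S11, S15, S17, S20, S21, S27, S31, S35}
  layer 6: {S9, S29, S32, S39}
  layer 7: {S14, S26, S28}
  layer 8: {S41}
Reachable set: {S0, S1, S3, S4, S5, S6, S7, S9, S10, S11, S12, S13, S14, S15, S16, S17, S18, S19, S20, S21, S22, S24, S25, S26, S27, S28, S29, S31, S32, S33, S35, S36, S37, S38, S39, S40, S41, S44}
Count = 38

38


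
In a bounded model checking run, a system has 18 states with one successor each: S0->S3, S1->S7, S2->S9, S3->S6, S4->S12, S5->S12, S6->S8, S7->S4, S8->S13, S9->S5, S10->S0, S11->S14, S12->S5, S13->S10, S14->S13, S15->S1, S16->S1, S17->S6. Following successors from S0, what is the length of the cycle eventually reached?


Trace from S0 until a state repeats:
  S0 -> S3 -> S6 -> S8 -> S13 -> S10 -> S0
S0 first seen at step 0, revisited at step 6.
Cycle length = 6 - 0 = 6

6


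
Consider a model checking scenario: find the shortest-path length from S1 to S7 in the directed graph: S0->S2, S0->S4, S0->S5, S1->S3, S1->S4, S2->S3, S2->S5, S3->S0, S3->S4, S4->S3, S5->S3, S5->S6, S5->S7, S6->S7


BFS layer-by-layer from S1:
  dist 0: {S1}
  dist 1: {S3, S4}
  dist 2: {S0}
  dist 3: {S2, S5}
  dist 4: {S6, S7}
  -> S7 reached at distance 4
Shortest path length = 4

4


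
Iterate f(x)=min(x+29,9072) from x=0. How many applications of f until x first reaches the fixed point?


Step 1: x=0, cap=9072, increment=29
Step 2: x grows by 29 each step until capped at 9072; fixed point is x=9072
Step 3: iterations = ceil(9072/29) = 313

313


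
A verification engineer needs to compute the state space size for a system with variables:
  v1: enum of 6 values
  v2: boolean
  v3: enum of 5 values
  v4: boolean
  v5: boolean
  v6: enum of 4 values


State space = product of domain sizes of all variables.
Domain sizes:
  v1 (enum of 6 values): 6
  v2 (boolean): 2
  v3 (enum of 5 values): 5
  v4 (boolean): 2
  v5 (boolean): 2
  v6 (enum of 4 values): 4
Product = 6 * 2 * 5 * 2 * 2 * 4 = 960

960


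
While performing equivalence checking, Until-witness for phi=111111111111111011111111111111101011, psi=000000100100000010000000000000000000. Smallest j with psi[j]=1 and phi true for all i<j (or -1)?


(phi U psi) at 0: need smallest j with psi[j]=1 and phi[i]=1 for all i in [0,j).
Scan from step 0:
  step 0: phi=1, psi=0 -> continue
  step 1: phi=1, psi=0 -> continue
  step 2: phi=1, psi=0 -> continue
  step 3: phi=1, psi=0 -> continue
  step 6: psi=1 and phi held for [0,6) -> witness found
Witness step = 6

6


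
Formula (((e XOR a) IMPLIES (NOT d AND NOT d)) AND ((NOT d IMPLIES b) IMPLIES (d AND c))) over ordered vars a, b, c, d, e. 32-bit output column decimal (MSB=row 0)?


Formula: (((e XOR a) IMPLIES (NOT d AND NOT d)) AND ((NOT d IMPLIES b) IMPLIES (d AND c))) over a, b, c, d, e (32 rows)
Evaluate each row (bits = a,b,c,d,e, MSB first):
  row 0 [00000]: (((0 XOR 0) IMPLIES (NOT 0 AND NOT 0)) AND ((NOT 0 IMPLIES 0) IMPLIES (0 AND 0))) -> 1
  row 1 [00001]: (((1 XOR 0) IMPLIES (NOT 0 AND NOT 0)) AND ((NOT 0 IMPLIES 0) IMPLIES (0 AND 0))) -> 1
  row 2 [00010]: (((0 XOR 0) IMPLIES (NOT 1 AND NOT 1)) AND ((NOT 1 IMPLIES 0) IMPLIES (1 AND 0))) -> 0
  row 3 [00011]: (((1 XOR 0) IMPLIES (NOT 1 AND NOT 1)) AND ((NOT 1 IMPLIES 0) IMPLIES (1 AND 0))) -> 0
  row 4 [00100]: (((0 XOR 0) IMPLIES (NOT 0 AND NOT 0)) AND ((NOT 0 IMPLIES 0) IMPLIES (0 AND 1))) -> 1
  row 5 [00101]: (((1 XOR 0) IMPLIES (NOT 0 AND NOT 0)) AND ((NOT 0 IMPLIES 0) IMPLIES (0 AND 1))) -> 1
  row 6 [00110]: (((0 XOR 0) IMPLIES (NOT 1 AND NOT 1)) AND ((NOT 1 IMPLIES 0) IMPLIES (1 AND 1))) -> 1
  row 7 [00111]: (((1 XOR 0) IMPLIES (NOT 1 AND NOT 1)) AND ((NOT 1 IMPLIES 0) IMPLIES (1 AND 1))) -> 0
  row 8 [01000]: (((0 XOR 0) IMPLIES (NOT 0 AND NOT 0)) AND ((NOT 0 IMPLIES 1) IMPLIES (0 AND 0))) -> 0
  row 9 [01001]: (((1 XOR 0) IMPLIES (NOT 0 AND NOT 0)) AND ((NOT 0 IMPLIES 1) IMPLIES (0 AND 0))) -> 0
  row 10 [01010]: (((0 XOR 0) IMPLIES (NOT 1 AND NOT 1)) AND ((NOT 1 IMPLIES 1) IMPLIES (1 AND 0))) -> 0
  row 11 [01011]: (((1 XOR 0) IMPLIES (NOT 1 AND NOT 1)) AND ((NOT 1 IMPLIES 1) IMPLIES (1 AND 0))) -> 0
  row 12 [01100]: (((0 XOR 0) IMPLIES (NOT 0 AND NOT 0)) AND ((NOT 0 IMPLIES 1) IMPLIES (0 AND 1))) -> 0
  row 13 [01101]: (((1 XOR 0) IMPLIES (NOT 0 AND NOT 0)) AND ((NOT 0 IMPLIES 1) IMPLIES (0 AND 1))) -> 0
  row 14 [01110]: (((0 XOR 0) IMPLIES (NOT 1 AND NOT 1)) AND ((NOT 1 IMPLIES 1) IMPLIES (1 AND 1))) -> 1
  row 15 [01111]: (((1 XOR 0) IMPLIES (NOT 1 AND NOT 1)) AND ((NOT 1 IMPLIES 1) IMPLIES (1 AND 1))) -> 0
  row 16 [10000]: (((0 XOR 1) IMPLIES (NOT 0 AND NOT 0)) AND ((NOT 0 IMPLIES 0) IMPLIES (0 AND 0))) -> 1
  row 17 [10001]: (((1 XOR 1) IMPLIES (NOT 0 AND NOT 0)) AND ((NOT 0 IMPLIES 0) IMPLIES (0 AND 0))) -> 1
  row 18 [10010]: (((0 XOR 1) IMPLIES (NOT 1 AND NOT 1)) AND ((NOT 1 IMPLIES 0) IMPLIES (1 AND 0))) -> 0
  row 19 [10011]: (((1 XOR 1) IMPLIES (NOT 1 AND NOT 1)) AND ((NOT 1 IMPLIES 0) IMPLIES (1 AND 0))) -> 0
  row 20 [10100]: (((0 XOR 1) IMPLIES (NOT 0 AND NOT 0)) AND ((NOT 0 IMPLIES 0) IMPLIES (0 AND 1))) -> 1
  row 21 [10101]: (((1 XOR 1) IMPLIES (NOT 0 AND NOT 0)) AND ((NOT 0 IMPLIES 0) IMPLIES (0 AND 1))) -> 1
  row 22 [10110]: (((0 XOR 1) IMPLIES (NOT 1 AND NOT 1)) AND ((NOT 1 IMPLIES 0) IMPLIES (1 AND 1))) -> 0
  row 23 [10111]: (((1 XOR 1) IMPLIES (NOT 1 AND NOT 1)) AND ((NOT 1 IMPLIES 0) IMPLIES (1 AND 1))) -> 1
  row 24 [11000]: (((0 XOR 1) IMPLIES (NOT 0 AND NOT 0)) AND ((NOT 0 IMPLIES 1) IMPLIES (0 AND 0))) -> 0
  row 25 [11001]: (((1 XOR 1) IMPLIES (NOT 0 AND NOT 0)) AND ((NOT 0 IMPLIES 1) IMPLIES (0 AND 0))) -> 0
  row 26 [11010]: (((0 XOR 1) IMPLIES (NOT 1 AND NOT 1)) AND ((NOT 1 IMPLIES 1) IMPLIES (1 AND 0))) -> 0
  row 27 [11011]: (((1 XOR 1) IMPLIES (NOT 1 AND NOT 1)) AND ((NOT 1 IMPLIES 1) IMPLIES (1 AND 0))) -> 0
  row 28 [11100]: (((0 XOR 1) IMPLIES (NOT 0 AND NOT 0)) AND ((NOT 0 IMPLIES 1) IMPLIES (0 AND 1))) -> 0
  row 29 [11101]: (((1 XOR 1) IMPLIES (NOT 0 AND NOT 0)) AND ((NOT 0 IMPLIES 1) IMPLIES (0 AND 1))) -> 0
  row 30 [11110]: (((0 XOR 1) IMPLIES (NOT 1 AND NOT 1)) AND ((NOT 1 IMPLIES 1) IMPLIES (1 AND 1))) -> 0
  row 31 [11111]: (((1 XOR 1) IMPLIES (NOT 1 AND NOT 1)) AND ((NOT 1 IMPLIES 1) IMPLIES (1 AND 1))) -> 1
Full result column, 4 rows per line (a,b,c fixed per line; d,e runs 00..11 left to right):
  rows 0-3 [a,b,c=000]: 1100  = hex C
  rows 4-7 [a,b,c=001]: 1110  = hex E
  rows 8-11 [a,b,c=010]: 0000  = hex 0
  rows 12-15 [a,b,c=011]: 0010  = hex 2
  rows 16-19 [a,b,c=100]: 1100  = hex C
  rows 20-23 [a,b,c=101]: 1101  = hex D
  rows 24-27 [a,b,c=110]: 0000  = hex 0
  rows 28-31 [a,b,c=111]: 0001  = hex 1
Output column (row 0 .. row 31) = 11001110000000101100110100000001
Output column grouped in 4s = 1100 1110 0000 0010 1100 1101 0000 0001 = 0xCE02CD01
Convert to decimal digit by digit (value = value*16 + digit):
  C -> 12
  12*16 + 14 (E) = 206
  206*16 + 0 = 3296
  3296*16 + 2 = 52738
  52738*16 + 12 (C) = 843820
  843820*16 + 13 (D) = 13501133
  13501133*16 + 0 = 216018128
  216018128*16 + 1 = 3456290049
Decimal = 3456290049

3456290049


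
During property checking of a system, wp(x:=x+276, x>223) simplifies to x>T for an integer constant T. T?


Formula: wp(x:=E, P) = P[E/x] (substitute E for x in postcondition)
Step 1: Postcondition: x>223
Step 2: Substitute x+276 for x: x+276>223
Step 3: Solve for x: x > 223-276 = -53

-53


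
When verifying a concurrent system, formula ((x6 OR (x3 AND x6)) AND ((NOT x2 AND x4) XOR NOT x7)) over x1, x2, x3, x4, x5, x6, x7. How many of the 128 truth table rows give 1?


Formula: ((x6 OR (x3 AND x6)) AND ((NOT x2 AND x4) XOR NOT x7)) over 7 vars (128 rows)
Evaluate each row (x1, x2, x3, x4, x5, x6, x7 as bits, MSB first):
  row 0 [0000000]: ((0 OR (0 AND 0)) AND ((NOT 0 AND 0) XOR NOT 0)) -> 0
  row 1 [0000001]: ((0 OR (0 AND 0)) AND ((NOT 0 AND 0) XOR NOT 1)) -> 0
  row 2 [0000010]: ((1 OR (0 AND 1)) AND ((NOT 0 AND 0) XOR NOT 0)) -> 1
  row 3 [0000011]: ((1 OR (0 AND 1)) AND ((NOT 0 AND 0) XOR NOT 1)) -> 0
  row 4 [0000100]: ((0 OR (0 AND 0)) AND ((NOT 0 AND 0) XOR NOT 0)) -> 0
  (every remaining row is evaluated the same way; all 128 results are listed next)
Full result column, 8 rows per line (x1,x2,x3,x4 fixed per line; x5,x6,x7 runs 000..111 left to right):
  rows 0-7 [x1,x2,x3,x4=0000]: 00100010  (ones: 2)
  rows 8-15 [x1,x2,x3,x4=0001]: 00010001  (ones: 2)
  rows 16-23 [x1,x2,x3,x4=0010]: 00100010  (ones: 2)
  rows 24-31 [x1,x2,x3,x4=0011]: 00010001  (ones: 2)
  rows 32-39 [x1,x2,x3,x4=0100]: 00100010  (ones: 2)
  rows 40-47 [x1,x2,x3,x4=0101]: 00100010  (ones: 2)
  rows 48-55 [x1,x2,x3,x4=0110]: 00100010  (ones: 2)
  rows 56-63 [x1,x2,x3,x4=0111]: 00100010  (ones: 2)
  rows 64-71 [x1,x2,x3,x4=1000]: 00100010  (ones: 2)
  rows 72-79 [x1,x2,x3,x4=1001]: 00010001  (ones: 2)
  rows 80-87 [x1,x2,x3,x4=1010]: 00100010  (ones: 2)
  rows 88-95 [x1,x2,x3,x4=1011]: 00010001  (ones: 2)
  rows 96-103 [x1,x2,x3,x4=1100]: 00100010  (ones: 2)
  rows 104-111 [x1,x2,x3,x4=1101]: 00100010  (ones: 2)
  rows 112-119 [x1,x2,x3,x4=1110]: 00100010  (ones: 2)
  rows 120-127 [x1,x2,x3,x4=1111]: 00100010  (ones: 2)
Count of 1-rows = 2+2+2+2+2+2+2+2+2+2+2+2+2+2+2+2 = 32

32


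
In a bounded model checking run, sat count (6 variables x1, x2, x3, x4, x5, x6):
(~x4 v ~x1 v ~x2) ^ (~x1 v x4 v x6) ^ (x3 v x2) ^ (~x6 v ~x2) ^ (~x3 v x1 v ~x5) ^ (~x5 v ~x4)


CNF with 6 clauses over 6 vars (64 assignments).
An assignment satisfies CNF iff every clause has >=1 true literal.
Check each row (bits = x1,x2,x3,x4,x5,x6; clause T/F shown):
  row 0 [000000]: clauses=TTFTTT -> 0
  row 1 [000001]: clauses=TTFTTT -> 0
  row 2 [000010]: clauses=TTFTTT -> 0
  row 3 [000011]: clauses=TTFTTT -> 0
  row 4 [000100]: clauses=TTFTTT -> 0
  (every remaining row is evaluated the same way; all 64 results are listed next)
Full result column, 8 rows per line (x1,x2,x3 fixed per line; x4,x5,x6 runs 000..111 left to right):
  rows 0-7 [x1,x2,x3=000]: 00000000  (ones: 0)
  rows 8-15 [x1,x2,x3=001]: 11001100  (ones: 4)
  rows 16-23 [x1,x2,x3=010]: 10101000  (ones: 3)
  rows 24-31 [x1,x2,x3=011]: 10001000  (ones: 2)
  rows 32-39 [x1,x2,x3=100]: 00000000  (ones: 0)
  rows 40-47 [x1,x2,x3=101]: 01011100  (ones: 4)
  rows 48-55 [x1,x2,x3=110]: 00000000  (ones: 0)
  rows 56-63 [x1,x2,x3=111]: 00000000  (ones: 0)
Satisfying assignments = 0+4+3+2+0+4+0+0 = 13

13


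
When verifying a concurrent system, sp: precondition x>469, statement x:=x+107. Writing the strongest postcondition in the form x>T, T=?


Formula: sp(P, x:=E) = exists old_x. (x = E[old_x/x]) AND P[old_x/x] (old_x is the value of x before the assignment; eliminate old_x by solving x = E[old_x/x] for old_x)
Step 1: Precondition P: x>469, i.e. old_x > 469
Step 2: Assignment gives x = old_x + 107, so old_x = x - 107
Step 3: Substitute into P: x - 107 > 469
Step 4: Simplify: x > 469+107 = 576

576


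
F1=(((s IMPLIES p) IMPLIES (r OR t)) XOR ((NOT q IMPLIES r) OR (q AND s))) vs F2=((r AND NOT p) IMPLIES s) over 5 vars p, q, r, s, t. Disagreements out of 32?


F1 = (((s IMPLIES p) IMPLIES (r OR t)) XOR ((NOT q IMPLIES r) OR (q AND s)))
F2 = ((r AND NOT p) IMPLIES s)
Evaluate both on each of 32 rows (bits = p,q,r,s,t):
  row 0 [00000]: F1=0 F2=1 (differ) -> 1
  row 1 [00001]: F1=1 F2=1 -> 0
  row 2 [00010]: F1=1 F2=1 -> 0
  row 3 [00011]: F1=1 F2=1 -> 0
  row 4 [00100]: F1=0 F2=0 -> 0
  row 5 [00101]: F1=0 F2=0 -> 0
  row 6 [00110]: F1=0 F2=1 (differ) -> 1
  row 7 [00111]: F1=0 F2=1 (differ) -> 1
  row 8 [01000]: F1=1 F2=1 -> 0
  row 9 [01001]: F1=0 F2=1 (differ) -> 1
  row 10 [01010]: F1=0 F2=1 (differ) -> 1
  row 11 [01011]: F1=0 F2=1 (differ) -> 1
  row 12 [01100]: F1=0 F2=0 -> 0
  row 13 [01101]: F1=0 F2=0 -> 0
  row 14 [01110]: F1=0 F2=1 (differ) -> 1
  row 15 [01111]: F1=0 F2=1 (differ) -> 1
  row 16 [10000]: F1=0 F2=1 (differ) -> 1
  row 17 [10001]: F1=1 F2=1 -> 0
  row 18 [10010]: F1=0 F2=1 (differ) -> 1
  row 19 [10011]: F1=1 F2=1 -> 0
  row 20 [10100]: F1=0 F2=1 (differ) -> 1
  row 21 [10101]: F1=0 F2=1 (differ) -> 1
  row 22 [10110]: F1=0 F2=1 (differ) -> 1
  row 23 [10111]: F1=0 F2=1 (differ) -> 1
  row 24 [11000]: F1=1 F2=1 -> 0
  row 25 [11001]: F1=0 F2=1 (differ) -> 1
  row 26 [11010]: F1=1 F2=1 -> 0
  row 27 [11011]: F1=0 F2=1 (differ) -> 1
  row 28 [11100]: F1=0 F2=1 (differ) -> 1
  row 29 [11101]: F1=0 F2=1 (differ) -> 1
  row 30 [11110]: F1=0 F2=1 (differ) -> 1
  row 31 [11111]: F1=0 F2=1 (differ) -> 1
Full result column, 8 rows per line (p,q fixed per line; r,s,t runs 000..111 left to right):
  rows 0-7 [p,q=00]: 10000011  (ones: 3)
  rows 8-15 [p,q=01]: 01110011  (ones: 5)
  rows 16-23 [p,q=10]: 10101111  (ones: 6)
  rows 24-31 [p,q=11]: 01011111  (ones: 6)
Disagreements = 3+5+6+6 = 20

20


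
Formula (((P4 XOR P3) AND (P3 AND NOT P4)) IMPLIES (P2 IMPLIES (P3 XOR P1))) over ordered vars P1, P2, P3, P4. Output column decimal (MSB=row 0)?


Formula: (((P4 XOR P3) AND (P3 AND NOT P4)) IMPLIES (P2 IMPLIES (P3 XOR P1))) over P1, P2, P3, P4 (16 rows)
Evaluate each row (bits = P1,P2,P3,P4, MSB first):
  row 0 [0000]: (((0 XOR 0) AND (0 AND NOT 0)) IMPLIES (0 IMPLIES (0 XOR 0))) -> 1
  row 1 [0001]: (((1 XOR 0) AND (0 AND NOT 1)) IMPLIES (0 IMPLIES (0 XOR 0))) -> 1
  row 2 [0010]: (((0 XOR 1) AND (1 AND NOT 0)) IMPLIES (0 IMPLIES (1 XOR 0))) -> 1
  row 3 [0011]: (((1 XOR 1) AND (1 AND NOT 1)) IMPLIES (0 IMPLIES (1 XOR 0))) -> 1
  row 4 [0100]: (((0 XOR 0) AND (0 AND NOT 0)) IMPLIES (1 IMPLIES (0 XOR 0))) -> 1
  row 5 [0101]: (((1 XOR 0) AND (0 AND NOT 1)) IMPLIES (1 IMPLIES (0 XOR 0))) -> 1
  row 6 [0110]: (((0 XOR 1) AND (1 AND NOT 0)) IMPLIES (1 IMPLIES (1 XOR 0))) -> 1
  row 7 [0111]: (((1 XOR 1) AND (1 AND NOT 1)) IMPLIES (1 IMPLIES (1 XOR 0))) -> 1
  row 8 [1000]: (((0 XOR 0) AND (0 AND NOT 0)) IMPLIES (0 IMPLIES (0 XOR 1))) -> 1
  row 9 [1001]: (((1 XOR 0) AND (0 AND NOT 1)) IMPLIES (0 IMPLIES (0 XOR 1))) -> 1
  row 10 [1010]: (((0 XOR 1) AND (1 AND NOT 0)) IMPLIES (0 IMPLIES (1 XOR 1))) -> 1
  row 11 [1011]: (((1 XOR 1) AND (1 AND NOT 1)) IMPLIES (0 IMPLIES (1 XOR 1))) -> 1
  row 12 [1100]: (((0 XOR 0) AND (0 AND NOT 0)) IMPLIES (1 IMPLIES (0 XOR 1))) -> 1
  row 13 [1101]: (((1 XOR 0) AND (0 AND NOT 1)) IMPLIES (1 IMPLIES (0 XOR 1))) -> 1
  row 14 [1110]: (((0 XOR 1) AND (1 AND NOT 0)) IMPLIES (1 IMPLIES (1 XOR 1))) -> 0
  row 15 [1111]: (((1 XOR 1) AND (1 AND NOT 1)) IMPLIES (1 IMPLIES (1 XOR 1))) -> 1
Full result column, 4 rows per line (P1,P2 fixed per line; P3,P4 runs 00..11 left to right):
  rows 0-3 [P1,P2=00]: 1111  = hex F
  rows 4-7 [P1,P2=01]: 1111  = hex F
  rows 8-11 [P1,P2=10]: 1111  = hex F
  rows 12-15 [P1,P2=11]: 1101  = hex D
Output column (row 0 .. row 15) = 1111111111111101
Output column grouped in 4s = 1111 1111 1111 1101 = 0xFFFD
Convert to decimal digit by digit (value = value*16 + digit):
  F -> 15
  15*16 + 15 (F) = 255
  255*16 + 15 (F) = 4095
  4095*16 + 13 (D) = 65533
Decimal = 65533

65533


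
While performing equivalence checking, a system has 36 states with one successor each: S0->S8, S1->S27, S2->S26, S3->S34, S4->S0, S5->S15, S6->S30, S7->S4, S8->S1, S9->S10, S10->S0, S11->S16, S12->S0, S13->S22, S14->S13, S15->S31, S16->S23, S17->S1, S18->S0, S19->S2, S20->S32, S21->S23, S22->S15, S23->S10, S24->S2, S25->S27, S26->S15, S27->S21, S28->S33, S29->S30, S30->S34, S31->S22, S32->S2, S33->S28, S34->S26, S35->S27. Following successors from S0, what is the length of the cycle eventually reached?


Trace from S0 until a state repeats:
  S0 -> S8 -> S1 -> S27 -> S21 -> S23 -> S10 -> S0
S0 first seen at step 0, revisited at step 7.
Cycle length = 7 - 0 = 7

7


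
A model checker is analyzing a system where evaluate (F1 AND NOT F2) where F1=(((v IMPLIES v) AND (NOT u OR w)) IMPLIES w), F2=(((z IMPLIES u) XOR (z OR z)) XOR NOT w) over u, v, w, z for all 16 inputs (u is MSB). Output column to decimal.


F1 = (((v IMPLIES v) AND (NOT u OR w)) IMPLIES w)
F2 = (((z IMPLIES u) XOR (z OR z)) XOR NOT w)
Counterexample to F1=>F2 is where F1=1 and F2=0.
Evaluate each row (bits = u,v,w,z, MSB first):
  row 0 [0000]: F1=0 F2=0 -> F1&~F2 -> 0
  row 1 [0001]: F1=0 F2=0 -> F1&~F2 -> 0
  row 2 [0010]: F1=1 F2=1 -> F1&~F2 -> 0
  row 3 [0011]: F1=1 F2=1 -> F1&~F2 -> 0
  row 4 [0100]: F1=0 F2=0 -> F1&~F2 -> 0
  row 5 [0101]: F1=0 F2=0 -> F1&~F2 -> 0
  row 6 [0110]: F1=1 F2=1 -> F1&~F2 -> 0
  row 7 [0111]: F1=1 F2=1 -> F1&~F2 -> 0
  row 8 [1000]: F1=1 F2=0 -> F1&~F2 -> 1
  row 9 [1001]: F1=1 F2=1 -> F1&~F2 -> 0
  row 10 [1010]: F1=1 F2=1 -> F1&~F2 -> 0
  row 11 [1011]: F1=1 F2=0 -> F1&~F2 -> 1
  row 12 [1100]: F1=1 F2=0 -> F1&~F2 -> 1
  row 13 [1101]: F1=1 F2=1 -> F1&~F2 -> 0
  row 14 [1110]: F1=1 F2=1 -> F1&~F2 -> 0
  row 15 [1111]: F1=1 F2=0 -> F1&~F2 -> 1
Full result column, 4 rows per line (u,v fixed per line; w,z runs 00..11 left to right):
  rows 0-3 [u,v=00]: 0000  = hex 0
  rows 4-7 [u,v=01]: 0000  = hex 0
  rows 8-11 [u,v=10]: 1001  = hex 9
  rows 12-15 [u,v=11]: 1001  = hex 9
Counterexample vector (row 0 .. row 15) = 0000000010011001
Output column grouped in 4s = 0000 0000 1001 1001 = 0x0099
Convert to decimal digit by digit (value = value*16 + digit):
  0 -> 0
  0*16 + 0 = 0
  0*16 + 9 = 9
  9*16 + 9 = 153
Decimal = 153

153


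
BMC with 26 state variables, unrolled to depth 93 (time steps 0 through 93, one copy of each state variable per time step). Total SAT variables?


BMC unrolls to depth k, creating one copy of each state var for steps 0..k.
Step count = 93 + 1 = 94 (steps 0 through 93)
Vars per step = 26
Total = 26 * 94 = 2444

2444


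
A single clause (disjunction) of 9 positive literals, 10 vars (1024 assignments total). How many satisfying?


Step 1: Total=2^10=1024
Step 2: Unsat when all 9 false: 2^1=2
Step 3: Sat=1024-2=1022

1022


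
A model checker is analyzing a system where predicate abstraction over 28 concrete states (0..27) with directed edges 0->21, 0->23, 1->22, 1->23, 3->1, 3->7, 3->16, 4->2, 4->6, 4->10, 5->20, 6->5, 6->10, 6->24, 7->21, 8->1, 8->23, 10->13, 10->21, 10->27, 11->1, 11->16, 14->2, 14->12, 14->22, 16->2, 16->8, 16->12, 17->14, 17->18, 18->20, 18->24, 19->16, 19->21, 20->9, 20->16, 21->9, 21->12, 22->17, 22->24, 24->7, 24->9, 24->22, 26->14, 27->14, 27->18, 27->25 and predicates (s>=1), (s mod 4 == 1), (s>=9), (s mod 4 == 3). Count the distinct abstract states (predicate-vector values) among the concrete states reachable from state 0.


BFS from 0:
Concrete reachable: {0, 9, 12, 21, 23}
Abstract via predicates (s>=1), (s mod 4 == 1), (s>=9), (s mod 4 == 3):
  (0,0,0,0) <- {0}
  (1,0,1,0) <- {12}
  (1,0,1,1) <- {23}
  (1,1,1,0) <- {9, 21}
Distinct abstract states = 4

4


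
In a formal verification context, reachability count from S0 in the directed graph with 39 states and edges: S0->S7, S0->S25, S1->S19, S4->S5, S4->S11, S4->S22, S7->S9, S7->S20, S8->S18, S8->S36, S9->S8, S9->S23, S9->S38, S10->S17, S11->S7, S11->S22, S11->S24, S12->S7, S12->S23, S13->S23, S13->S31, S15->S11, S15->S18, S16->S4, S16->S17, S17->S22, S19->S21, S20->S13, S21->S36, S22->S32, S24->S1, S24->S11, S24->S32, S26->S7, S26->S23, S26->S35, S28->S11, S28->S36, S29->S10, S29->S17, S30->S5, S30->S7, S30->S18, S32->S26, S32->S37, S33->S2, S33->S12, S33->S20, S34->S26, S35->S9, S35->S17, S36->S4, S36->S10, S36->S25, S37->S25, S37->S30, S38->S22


BFS from S0:
  layer 0: {S0}
  layer 1: {S7, S25}
  layer 2: {S9, S20}
  layer 3: {S8, S13, S23, S38}
  layer 4: {S18, S22, S31, S36}
  layer 5: {S4, S10, S32}
  layer 6: {S5, S11, S17, S26, S37}
  layer 7: {S24, S30, S35}
  layer 8: {S1}
  layer 9: {S19}
  layer 10: {S21}
Reachable set: {S0, S1, S4, S5, S7, S8, S9, S10, S11, S13, S17, S18, S19, S20, S21, S22, S23, S24, S25, S26, S30, S31, S32, S35, S36, S37, S38}
Count = 27

27


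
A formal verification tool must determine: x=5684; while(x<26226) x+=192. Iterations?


Step 1: x goes from 5684 toward 26226 by 192; the body runs while x<26226, so iterations = ceil((bound-start)/step)
Step 2: Distance=20542
Step 3: ceil(20542/192)=107

107


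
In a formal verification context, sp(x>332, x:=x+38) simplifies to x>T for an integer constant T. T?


Formula: sp(P, x:=E) = exists old_x. (x = E[old_x/x]) AND P[old_x/x] (old_x is the value of x before the assignment; eliminate old_x by solving x = E[old_x/x] for old_x)
Step 1: Precondition P: x>332, i.e. old_x > 332
Step 2: Assignment gives x = old_x + 38, so old_x = x - 38
Step 3: Substitute into P: x - 38 > 332
Step 4: Simplify: x > 332+38 = 370

370


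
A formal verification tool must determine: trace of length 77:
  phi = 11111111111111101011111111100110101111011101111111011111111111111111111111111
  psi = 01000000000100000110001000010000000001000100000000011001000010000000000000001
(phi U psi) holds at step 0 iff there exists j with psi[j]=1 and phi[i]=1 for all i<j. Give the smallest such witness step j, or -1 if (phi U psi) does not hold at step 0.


(phi U psi) at 0: need smallest j with psi[j]=1 and phi[i]=1 for all i in [0,j).
Scan from step 0:
  step 0: phi=1, psi=0 -> continue
  step 1: psi=1 and phi held for [0,1) -> witness found
Witness step = 1

1


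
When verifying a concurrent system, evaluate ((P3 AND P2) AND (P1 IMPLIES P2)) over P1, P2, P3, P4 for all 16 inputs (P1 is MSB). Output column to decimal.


Formula: ((P3 AND P2) AND (P1 IMPLIES P2)) over P1, P2, P3, P4 (16 rows)
Evaluate each row (bits = P1,P2,P3,P4, MSB first):
  row 0 [0000]: ((0 AND 0) AND (0 IMPLIES 0)) -> 0
  row 1 [0001]: ((0 AND 0) AND (0 IMPLIES 0)) -> 0
  row 2 [0010]: ((1 AND 0) AND (0 IMPLIES 0)) -> 0
  row 3 [0011]: ((1 AND 0) AND (0 IMPLIES 0)) -> 0
  row 4 [0100]: ((0 AND 1) AND (0 IMPLIES 1)) -> 0
  row 5 [0101]: ((0 AND 1) AND (0 IMPLIES 1)) -> 0
  row 6 [0110]: ((1 AND 1) AND (0 IMPLIES 1)) -> 1
  row 7 [0111]: ((1 AND 1) AND (0 IMPLIES 1)) -> 1
  row 8 [1000]: ((0 AND 0) AND (1 IMPLIES 0)) -> 0
  row 9 [1001]: ((0 AND 0) AND (1 IMPLIES 0)) -> 0
  row 10 [1010]: ((1 AND 0) AND (1 IMPLIES 0)) -> 0
  row 11 [1011]: ((1 AND 0) AND (1 IMPLIES 0)) -> 0
  row 12 [1100]: ((0 AND 1) AND (1 IMPLIES 1)) -> 0
  row 13 [1101]: ((0 AND 1) AND (1 IMPLIES 1)) -> 0
  row 14 [1110]: ((1 AND 1) AND (1 IMPLIES 1)) -> 1
  row 15 [1111]: ((1 AND 1) AND (1 IMPLIES 1)) -> 1
Full result column, 4 rows per line (P1,P2 fixed per line; P3,P4 runs 00..11 left to right):
  rows 0-3 [P1,P2=00]: 0000  = hex 0
  rows 4-7 [P1,P2=01]: 0011  = hex 3
  rows 8-11 [P1,P2=10]: 0000  = hex 0
  rows 12-15 [P1,P2=11]: 0011  = hex 3
Output column (row 0 .. row 15) = 0000001100000011
Output column grouped in 4s = 0000 0011 0000 0011 = 0x0303
Convert to decimal digit by digit (value = value*16 + digit):
  0 -> 0
  0*16 + 3 = 3
  3*16 + 0 = 48
  48*16 + 3 = 771
Decimal = 771

771


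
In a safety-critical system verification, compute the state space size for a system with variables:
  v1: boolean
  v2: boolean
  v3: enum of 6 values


State space = product of domain sizes of all variables.
Domain sizes:
  v1 (boolean): 2
  v2 (boolean): 2
  v3 (enum of 6 values): 6
Product = 2 * 2 * 6 = 24

24


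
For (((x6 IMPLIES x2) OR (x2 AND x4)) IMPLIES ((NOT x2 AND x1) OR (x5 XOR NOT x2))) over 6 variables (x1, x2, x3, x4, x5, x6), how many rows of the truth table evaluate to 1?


Formula: (((x6 IMPLIES x2) OR (x2 AND x4)) IMPLIES ((NOT x2 AND x1) OR (x5 XOR NOT x2))) over 6 vars (64 rows)
Evaluate each row (x1, x2, x3, x4, x5, x6 as bits, MSB first):
  row 0 [000000]: (((0 IMPLIES 0) OR (0 AND 0)) IMPLIES ((NOT 0 AND 0) OR (0 XOR NOT 0))) -> 1
  row 1 [000001]: (((1 IMPLIES 0) OR (0 AND 0)) IMPLIES ((NOT 0 AND 0) OR (0 XOR NOT 0))) -> 1
  row 2 [000010]: (((0 IMPLIES 0) OR (0 AND 0)) IMPLIES ((NOT 0 AND 0) OR (1 XOR NOT 0))) -> 0
  row 3 [000011]: (((1 IMPLIES 0) OR (0 AND 0)) IMPLIES ((NOT 0 AND 0) OR (1 XOR NOT 0))) -> 1
  row 4 [000100]: (((0 IMPLIES 0) OR (0 AND 1)) IMPLIES ((NOT 0 AND 0) OR (0 XOR NOT 0))) -> 1
  (every remaining row is evaluated the same way; all 64 results are listed next)
Full result column, 8 rows per line (x1,x2,x3 fixed per line; x4,x5,x6 runs 000..111 left to right):
  rows 0-7 [x1,x2,x3=000]: 11011101  (ones: 6)
  rows 8-15 [x1,x2,x3=001]: 11011101  (ones: 6)
  rows 16-23 [x1,x2,x3=010]: 00110011  (ones: 4)
  rows 24-31 [x1,x2,x3=011]: 00110011  (ones: 4)
  rows 32-39 [x1,x2,x3=100]: 11111111  (ones: 8)
  rows 40-47 [x1,x2,x3=101]: 11111111  (ones: 8)
  rows 48-55 [x1,x2,x3=110]: 00110011  (ones: 4)
  rows 56-63 [x1,x2,x3=111]: 00110011  (ones: 4)
Count of 1-rows = 6+6+4+4+8+8+4+4 = 44

44


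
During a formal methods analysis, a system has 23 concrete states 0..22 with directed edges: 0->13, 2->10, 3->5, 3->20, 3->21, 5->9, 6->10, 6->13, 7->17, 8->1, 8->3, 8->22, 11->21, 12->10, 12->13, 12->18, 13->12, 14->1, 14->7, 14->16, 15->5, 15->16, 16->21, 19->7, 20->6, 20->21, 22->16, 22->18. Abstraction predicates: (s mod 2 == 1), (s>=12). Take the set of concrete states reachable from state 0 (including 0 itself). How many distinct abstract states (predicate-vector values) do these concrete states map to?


BFS from 0:
Concrete reachable: {0, 10, 12, 13, 18}
Abstract via predicates (s mod 2 == 1), (s>=12):
  (0,0) <- {0, 10}
  (0,1) <- {12, 18}
  (1,1) <- {13}
Distinct abstract states = 3

3


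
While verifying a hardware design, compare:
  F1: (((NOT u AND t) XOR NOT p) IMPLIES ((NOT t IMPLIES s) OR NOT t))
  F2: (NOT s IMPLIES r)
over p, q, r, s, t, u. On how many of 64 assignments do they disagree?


F1 = (((NOT u AND t) XOR NOT p) IMPLIES ((NOT t IMPLIES s) OR NOT t))
F2 = (NOT s IMPLIES r)
Evaluate both on each of 64 rows (bits = p,q,r,s,t,u):
  row 0 [000000]: F1=1 F2=0 (differ) -> 1
  row 1 [000001]: F1=1 F2=0 (differ) -> 1
  row 2 [000010]: F1=1 F2=0 (differ) -> 1
  row 3 [000011]: F1=1 F2=0 (differ) -> 1
  row 4 [000100]: F1=1 F2=1 -> 0
  (every remaining row is evaluated the same way; all 64 results are listed next)
Full result column, 8 rows per line (p,q,r fixed per line; s,t,u runs 000..111 left to right):
  rows 0-7 [p,q,r=000]: 11110000  (ones: 4)
  rows 8-15 [p,q,r=001]: 00000000  (ones: 0)
  rows 16-23 [p,q,r=010]: 11110000  (ones: 4)
  rows 24-31 [p,q,r=011]: 00000000  (ones: 0)
  rows 32-39 [p,q,r=100]: 11110000  (ones: 4)
  rows 40-47 [p,q,r=101]: 00000000  (ones: 0)
  rows 48-55 [p,q,r=110]: 11110000  (ones: 4)
  rows 56-63 [p,q,r=111]: 00000000  (ones: 0)
Disagreements = 4+0+4+0+4+0+4+0 = 16

16


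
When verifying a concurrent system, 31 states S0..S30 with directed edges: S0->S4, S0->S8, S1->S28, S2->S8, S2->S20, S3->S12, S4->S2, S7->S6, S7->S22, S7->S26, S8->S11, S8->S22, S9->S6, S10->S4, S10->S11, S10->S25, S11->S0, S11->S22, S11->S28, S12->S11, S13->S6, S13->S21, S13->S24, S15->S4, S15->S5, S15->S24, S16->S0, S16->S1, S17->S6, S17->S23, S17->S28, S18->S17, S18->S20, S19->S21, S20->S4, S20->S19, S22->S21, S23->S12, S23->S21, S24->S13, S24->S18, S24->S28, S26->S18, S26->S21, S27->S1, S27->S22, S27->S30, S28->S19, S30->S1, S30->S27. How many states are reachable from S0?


BFS from S0:
  layer 0: {S0}
  layer 1: {S4, S8}
  layer 2: {S2, S11, S22}
  layer 3: {S20, S21, S28}
  layer 4: {S19}
Reachable set: {S0, S2, S4, S8, S11, S19, S20, S21, S22, S28}
Count = 10

10


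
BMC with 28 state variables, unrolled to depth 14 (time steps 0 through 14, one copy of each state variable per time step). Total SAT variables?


BMC unrolls to depth k, creating one copy of each state var for steps 0..k.
Step count = 14 + 1 = 15 (steps 0 through 14)
Vars per step = 28
Total = 28 * 15 = 420

420


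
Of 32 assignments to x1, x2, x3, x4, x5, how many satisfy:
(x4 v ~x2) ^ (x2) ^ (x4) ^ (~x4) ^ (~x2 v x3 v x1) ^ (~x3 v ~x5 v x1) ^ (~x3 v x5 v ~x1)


CNF with 7 clauses over 5 vars (32 assignments).
An assignment satisfies CNF iff every clause has >=1 true literal.
Check each row (bits = x1,x2,x3,x4,x5; clause T/F shown):
  row 0 [00000]: clauses=TFFTTTT -> 0
  row 1 [00001]: clauses=TFFTTTT -> 0
  row 2 [00010]: clauses=TFTFTTT -> 0
  row 3 [00011]: clauses=TFTFTTT -> 0
  row 4 [00100]: clauses=TFFTTTT -> 0
  row 5 [00101]: clauses=TFFTTFT -> 0
  row 6 [00110]: clauses=TFTFTTT -> 0
  row 7 [00111]: clauses=TFTFTFT -> 0
  row 8 [01000]: clauses=FTFTFTT -> 0
  row 9 [01001]: clauses=FTFTFTT -> 0
  row 10 [01010]: clauses=TTTFFTT -> 0
  row 11 [01011]: clauses=TTTFFTT -> 0
  row 12 [01100]: clauses=FTFTTTT -> 0
  row 13 [01101]: clauses=FTFTTFT -> 0
  row 14 [01110]: clauses=TTTFTTT -> 0
  row 15 [01111]: clauses=TTTFTFT -> 0
  row 16 [10000]: clauses=TFFTTTT -> 0
  row 17 [10001]: clauses=TFFTTTT -> 0
  row 18 [10010]: clauses=TFTFTTT -> 0
  row 19 [10011]: clauses=TFTFTTT -> 0
  row 20 [10100]: clauses=TFFTTTF -> 0
  row 21 [10101]: clauses=TFFTTTT -> 0
  row 22 [10110]: clauses=TFTFTTF -> 0
  row 23 [10111]: clauses=TFTFTTT -> 0
  row 24 [11000]: clauses=FTFTTTT -> 0
  row 25 [11001]: clauses=FTFTTTT -> 0
  row 26 [11010]: clauses=TTTFTTT -> 0
  row 27 [11011]: clauses=TTTFTTT -> 0
  row 28 [11100]: clauses=FTFTTTF -> 0
  row 29 [11101]: clauses=FTFTTTT -> 0
  row 30 [11110]: clauses=TTTFTTF -> 0
  row 31 [11111]: clauses=TTTFTTT -> 0
Full result column, 8 rows per line (x1,x2 fixed per line; x3,x4,x5 runs 000..111 left to right):
  rows 0-7 [x1,x2=00]: 00000000  (ones: 0)
  rows 8-15 [x1,x2=01]: 00000000  (ones: 0)
  rows 16-23 [x1,x2=10]: 00000000  (ones: 0)
  rows 24-31 [x1,x2=11]: 00000000  (ones: 0)
Satisfying assignments = 0+0+0+0 = 0

0


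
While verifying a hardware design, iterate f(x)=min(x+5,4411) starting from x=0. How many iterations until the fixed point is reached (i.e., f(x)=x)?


Step 1: x=0, cap=4411, increment=5
Step 2: x grows by 5 each step until capped at 4411; fixed point is x=4411
Step 3: iterations = ceil(4411/5) = 883

883


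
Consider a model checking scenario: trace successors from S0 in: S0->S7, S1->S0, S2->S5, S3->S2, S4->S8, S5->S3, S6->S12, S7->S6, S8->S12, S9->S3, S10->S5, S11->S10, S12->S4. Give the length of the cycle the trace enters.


Trace from S0 until a state repeats:
  S0 -> S7 -> S6 -> S12 -> S4 -> S8 -> S12
S12 first seen at step 3, revisited at step 6.
Cycle length = 6 - 3 = 3

3
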